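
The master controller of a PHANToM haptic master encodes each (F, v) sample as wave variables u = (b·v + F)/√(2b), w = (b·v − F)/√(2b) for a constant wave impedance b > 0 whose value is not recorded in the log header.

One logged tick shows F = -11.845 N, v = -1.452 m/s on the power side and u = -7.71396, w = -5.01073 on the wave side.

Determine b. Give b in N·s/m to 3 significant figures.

b = 38.4 N·s/m

u + w = -12.72469;  u + w = √(2b)·v, so √(2b) = -12.72469/(-1.452) = 8.76356.
b = (√(2b))²/2 = 76.79999/2 = 38.40000.
(Check via u − w = 2F/√(2b): u − w = -2.70323, 2F/√(2b) = -2.70324.)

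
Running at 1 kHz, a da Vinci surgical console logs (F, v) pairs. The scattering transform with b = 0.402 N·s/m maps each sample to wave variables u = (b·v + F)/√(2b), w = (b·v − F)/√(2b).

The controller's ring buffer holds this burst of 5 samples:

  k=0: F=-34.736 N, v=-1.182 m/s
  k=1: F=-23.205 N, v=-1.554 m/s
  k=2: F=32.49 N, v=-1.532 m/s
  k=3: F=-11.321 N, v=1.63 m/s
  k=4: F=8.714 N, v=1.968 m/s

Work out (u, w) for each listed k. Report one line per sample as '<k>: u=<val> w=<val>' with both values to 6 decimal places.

k=0: b·v=0.402×(-1.182)=-0.475164; √(2b)=0.896660; u=(-0.475164+(-34.736))/0.896660=-39.269227, w=(-0.475164−(-34.736))/0.896660=38.209375
k=1: b·v=0.402×(-1.554)=-0.624708; √(2b)=0.896660; u=(-0.624708+(-23.205))/0.896660=-26.576066, w=(-0.624708−(-23.205))/0.896660=25.182656
k=2: b·v=0.402×(-1.532)=-0.615864; √(2b)=0.896660; u=(-0.615864+32.49)/0.896660=35.547609, w=(-0.615864−32.49)/0.896660=-36.921293
k=3: b·v=0.402×1.63=0.655260; √(2b)=0.896660; u=(0.655260+(-11.321))/0.896660=-11.894960, w=(0.655260−(-11.321))/0.896660=13.356516
k=4: b·v=0.402×1.968=0.791136; √(2b)=0.896660; u=(0.791136+8.714)/0.896660=10.600597, w=(0.791136−8.714)/0.896660=-8.835969

0: u=-39.269227 w=38.209375
1: u=-26.576066 w=25.182656
2: u=35.547609 w=-36.921293
3: u=-11.894960 w=13.356516
4: u=10.600597 w=-8.835969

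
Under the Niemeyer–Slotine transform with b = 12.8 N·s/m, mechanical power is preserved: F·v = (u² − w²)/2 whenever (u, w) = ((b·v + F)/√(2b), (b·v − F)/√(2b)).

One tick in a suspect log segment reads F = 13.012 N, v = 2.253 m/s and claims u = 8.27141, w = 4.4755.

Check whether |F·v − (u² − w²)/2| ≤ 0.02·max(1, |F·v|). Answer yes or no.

F·v = 13.012×2.253 = 29.31604 W.
(u² − w²)/2 = (68.41622 − 20.03010)/2 = 24.19306 W.
|Δ| = 5.12297;  2% of max(1, |F·v|) = 0.58632.

no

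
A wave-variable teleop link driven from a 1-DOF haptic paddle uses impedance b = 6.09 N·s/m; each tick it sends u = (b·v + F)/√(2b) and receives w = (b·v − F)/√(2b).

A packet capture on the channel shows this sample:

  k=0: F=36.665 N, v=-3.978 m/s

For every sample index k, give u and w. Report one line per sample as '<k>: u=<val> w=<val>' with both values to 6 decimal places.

k=0: b·v=6.09×(-3.978)=-24.226020; √(2b)=3.489986; u=(-24.226020+36.665)/3.489986=3.564192, w=(-24.226020−36.665)/3.489986=-17.447355

0: u=3.564192 w=-17.447355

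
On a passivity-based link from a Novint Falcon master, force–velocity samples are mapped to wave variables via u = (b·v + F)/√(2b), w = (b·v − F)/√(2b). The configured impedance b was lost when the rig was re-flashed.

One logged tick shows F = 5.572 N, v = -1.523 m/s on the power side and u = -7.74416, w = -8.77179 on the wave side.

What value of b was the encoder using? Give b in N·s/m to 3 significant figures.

b = 58.8 N·s/m

u + w = -16.5160;  u + w = √(2b)·v, so √(2b) = -16.5160/(-1.523) = 10.8444.
b = (√(2b))²/2 = 117.6000/2 = 58.8000.
(Check via u − w = 2F/√(2b): u − w = 1.0276, 2F/√(2b) = 1.0276.)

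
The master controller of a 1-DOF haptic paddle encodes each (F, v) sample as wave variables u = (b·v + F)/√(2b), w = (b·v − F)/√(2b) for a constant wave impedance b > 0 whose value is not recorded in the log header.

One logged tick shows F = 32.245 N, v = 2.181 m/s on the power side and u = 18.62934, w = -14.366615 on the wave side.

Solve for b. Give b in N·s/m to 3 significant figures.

u + w = 4.262725;  u + w = √(2b)·v, so √(2b) = 4.262725/2.181 = 1.954482.
b = (√(2b))²/2 = 3.819999/2 = 1.910000.
(Check via u − w = 2F/√(2b): u − w = 32.995955, 2F/√(2b) = 32.995957.)

b = 1.91 N·s/m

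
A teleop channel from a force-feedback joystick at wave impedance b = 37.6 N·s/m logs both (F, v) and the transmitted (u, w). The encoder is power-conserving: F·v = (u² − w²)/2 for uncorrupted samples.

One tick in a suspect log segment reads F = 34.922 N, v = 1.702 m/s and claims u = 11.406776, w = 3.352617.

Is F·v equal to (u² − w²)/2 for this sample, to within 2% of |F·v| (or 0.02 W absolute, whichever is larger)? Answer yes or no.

F·v = 34.922×1.702 = 59.437244 W.
(u² − w²)/2 = (130.114539 − 11.240041)/2 = 59.437249 W.
|Δ| = 0.000005;  2% of max(1, |F·v|) = 1.188745.

yes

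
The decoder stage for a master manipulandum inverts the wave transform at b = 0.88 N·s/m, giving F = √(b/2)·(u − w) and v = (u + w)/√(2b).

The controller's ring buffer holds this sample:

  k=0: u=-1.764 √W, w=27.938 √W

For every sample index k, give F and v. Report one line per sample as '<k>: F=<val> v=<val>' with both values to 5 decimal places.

0: F=-19.70208 v=19.72939

k=0: u−w=-29.70200, u+w=26.17400; √(b/2)=0.66332, √(2b)=1.32665; F=0.66332×(-29.702)=-19.70208, v=26.17400/1.32665=19.72939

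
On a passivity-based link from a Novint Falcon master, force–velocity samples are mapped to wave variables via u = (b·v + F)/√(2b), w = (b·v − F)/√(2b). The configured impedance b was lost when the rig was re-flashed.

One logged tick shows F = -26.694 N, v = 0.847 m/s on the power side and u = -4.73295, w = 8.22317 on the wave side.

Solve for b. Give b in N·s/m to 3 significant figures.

u + w = 3.49022;  u + w = √(2b)·v, so √(2b) = 3.49022/0.847 = 4.12068.
b = (√(2b))²/2 = 16.98004/2 = 8.49002.
(Check via u − w = 2F/√(2b): u − w = -12.95612, 2F/√(2b) = -12.95610.)

b = 8.49 N·s/m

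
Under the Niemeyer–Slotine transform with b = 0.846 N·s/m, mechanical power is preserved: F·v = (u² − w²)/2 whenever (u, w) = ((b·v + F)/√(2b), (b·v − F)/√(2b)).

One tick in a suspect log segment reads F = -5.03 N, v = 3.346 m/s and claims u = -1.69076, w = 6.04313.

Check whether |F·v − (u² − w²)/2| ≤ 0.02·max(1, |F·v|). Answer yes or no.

F·v = (-5.03)×3.346 = -16.8304 W.
(u² − w²)/2 = (2.8587 − 36.5194)/2 = -16.8304 W.
|Δ| = 0.0000;  2% of max(1, |F·v|) = 0.3366.

yes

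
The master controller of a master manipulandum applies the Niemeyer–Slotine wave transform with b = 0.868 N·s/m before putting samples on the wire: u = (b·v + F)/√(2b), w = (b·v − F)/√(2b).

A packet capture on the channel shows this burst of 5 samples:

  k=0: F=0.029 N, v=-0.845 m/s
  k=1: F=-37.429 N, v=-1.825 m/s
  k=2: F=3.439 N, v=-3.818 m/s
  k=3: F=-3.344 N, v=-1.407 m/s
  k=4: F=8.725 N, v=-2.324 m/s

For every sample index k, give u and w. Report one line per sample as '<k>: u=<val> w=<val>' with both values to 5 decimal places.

0: u=-0.53466 w=-0.57868
1: u=-29.60981 w=27.20524
2: u=0.09485 w=-5.12535
3: u=-3.46491 w=1.61109
4: u=5.09100 w=-8.15304

k=0: b·v=0.868×(-0.845)=-0.73346; √(2b)=1.31757; u=(-0.73346+0.029)/1.31757=-0.53466, w=(-0.73346−0.029)/1.31757=-0.57868
k=1: b·v=0.868×(-1.825)=-1.58410; √(2b)=1.31757; u=(-1.58410+(-37.429))/1.31757=-29.60981, w=(-1.58410−(-37.429))/1.31757=27.20524
k=2: b·v=0.868×(-3.818)=-3.31402; √(2b)=1.31757; u=(-3.31402+3.439)/1.31757=0.09485, w=(-3.31402−3.439)/1.31757=-5.12535
k=3: b·v=0.868×(-1.407)=-1.22128; √(2b)=1.31757; u=(-1.22128+(-3.344))/1.31757=-3.46491, w=(-1.22128−(-3.344))/1.31757=1.61109
k=4: b·v=0.868×(-2.324)=-2.01723; √(2b)=1.31757; u=(-2.01723+8.725)/1.31757=5.09100, w=(-2.01723−8.725)/1.31757=-8.15304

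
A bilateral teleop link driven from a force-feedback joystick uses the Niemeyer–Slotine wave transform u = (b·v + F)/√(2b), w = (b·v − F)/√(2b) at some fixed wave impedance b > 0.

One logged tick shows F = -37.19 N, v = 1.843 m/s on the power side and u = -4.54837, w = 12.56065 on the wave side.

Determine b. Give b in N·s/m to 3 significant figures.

u + w = 8.01228;  u + w = √(2b)·v, so √(2b) = 8.01228/1.843 = 4.34741.
b = (√(2b))²/2 = 18.89999/2 = 9.44999.
(Check via u − w = 2F/√(2b): u − w = -17.10902, 2F/√(2b) = -17.10903.)

b = 9.45 N·s/m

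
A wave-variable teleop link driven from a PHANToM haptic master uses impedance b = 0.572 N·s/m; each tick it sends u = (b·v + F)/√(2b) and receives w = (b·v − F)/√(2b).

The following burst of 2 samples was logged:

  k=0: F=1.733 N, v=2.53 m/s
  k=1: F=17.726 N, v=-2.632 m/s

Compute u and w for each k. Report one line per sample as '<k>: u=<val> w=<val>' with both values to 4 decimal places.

k=0: b·v=0.572×2.53=1.4472; √(2b)=1.0696; u=(1.4472+1.733)/1.0696=2.9733, w=(1.4472−1.733)/1.0696=-0.2672
k=1: b·v=0.572×(-2.632)=-1.5055; √(2b)=1.0696; u=(-1.5055+17.726)/1.0696=15.1653, w=(-1.5055−17.726)/1.0696=-17.9804

0: u=2.9733 w=-0.2672
1: u=15.1653 w=-17.9804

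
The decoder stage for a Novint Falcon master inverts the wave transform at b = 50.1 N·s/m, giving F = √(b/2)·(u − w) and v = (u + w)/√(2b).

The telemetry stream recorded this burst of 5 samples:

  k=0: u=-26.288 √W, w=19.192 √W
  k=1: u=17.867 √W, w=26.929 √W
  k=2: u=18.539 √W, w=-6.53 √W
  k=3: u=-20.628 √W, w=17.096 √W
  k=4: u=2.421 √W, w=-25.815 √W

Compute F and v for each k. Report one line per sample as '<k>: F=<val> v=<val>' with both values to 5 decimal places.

k=0: u−w=-45.48000, u+w=-7.09600; √(b/2)=5.00500, √(2b)=10.01000; F=5.00500×(-45.48)=-227.62729, v=-7.09600/10.01000=-0.70889
k=1: u−w=-9.06200, u+w=44.79600; √(b/2)=5.00500, √(2b)=10.01000; F=5.00500×(-9.062)=-45.35529, v=44.79600/10.01000=4.47513
k=2: u−w=25.06900, u+w=12.00900; √(b/2)=5.00500, √(2b)=10.01000; F=5.00500×25.069=125.47028, v=12.00900/10.01000=1.19970
k=3: u−w=-37.72400, u+w=-3.53200; √(b/2)=5.00500, √(2b)=10.01000; F=5.00500×(-37.724)=-188.80853, v=-3.53200/10.01000=-0.35285
k=4: u−w=28.23600, u+w=-23.39400; √(b/2)=5.00500, √(2b)=10.01000; F=5.00500×28.236=141.32111, v=-23.39400/10.01000=-2.33706

0: F=-227.62729 v=-0.70889
1: F=-45.35529 v=4.47513
2: F=125.47028 v=1.19970
3: F=-188.80853 v=-0.35285
4: F=141.32111 v=-2.33706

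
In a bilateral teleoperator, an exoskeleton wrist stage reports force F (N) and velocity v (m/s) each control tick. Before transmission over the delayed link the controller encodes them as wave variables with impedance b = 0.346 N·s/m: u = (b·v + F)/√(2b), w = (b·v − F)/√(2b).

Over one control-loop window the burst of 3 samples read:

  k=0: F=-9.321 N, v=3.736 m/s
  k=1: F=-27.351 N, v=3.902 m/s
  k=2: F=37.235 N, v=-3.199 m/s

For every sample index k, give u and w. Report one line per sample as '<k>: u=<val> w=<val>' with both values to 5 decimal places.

0: u=-9.65101 w=12.75886
1: u=-31.25615 w=34.50209
2: u=43.43028 w=-46.09142

k=0: b·v=0.346×3.736=1.29266; √(2b)=0.83187; u=(1.29266+(-9.321))/0.83187=-9.65101, w=(1.29266−(-9.321))/0.83187=12.75886
k=1: b·v=0.346×3.902=1.35009; √(2b)=0.83187; u=(1.35009+(-27.351))/0.83187=-31.25615, w=(1.35009−(-27.351))/0.83187=34.50209
k=2: b·v=0.346×(-3.199)=-1.10685; √(2b)=0.83187; u=(-1.10685+37.235)/0.83187=43.43028, w=(-1.10685−37.235)/0.83187=-46.09142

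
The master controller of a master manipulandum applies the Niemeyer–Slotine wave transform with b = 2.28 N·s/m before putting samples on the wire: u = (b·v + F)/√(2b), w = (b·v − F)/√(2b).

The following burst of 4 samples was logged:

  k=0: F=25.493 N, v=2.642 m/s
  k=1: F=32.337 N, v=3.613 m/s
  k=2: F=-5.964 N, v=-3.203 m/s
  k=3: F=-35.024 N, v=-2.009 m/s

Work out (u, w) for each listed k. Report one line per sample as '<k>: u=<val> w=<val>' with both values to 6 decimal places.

k=0: b·v=2.28×2.642=6.023760; √(2b)=2.135416; u=(6.023760+25.493)/2.135416=14.759075, w=(6.023760−25.493)/2.135416=-9.117307
k=1: b·v=2.28×3.613=8.237640; √(2b)=2.135416; u=(8.237640+32.337)/2.135416=19.000816, w=(8.237640−32.337)/2.135416=-11.285559
k=2: b·v=2.28×(-3.203)=-7.302840; √(2b)=2.135416; u=(-7.302840+(-5.964))/2.135416=-6.212767, w=(-7.302840−(-5.964))/2.135416=-0.626969
k=3: b·v=2.28×(-2.009)=-4.580520; √(2b)=2.135416; u=(-4.580520+(-35.024))/2.135416=-18.546516, w=(-4.580520−(-35.024))/2.135416=14.256466

0: u=14.759075 w=-9.117307
1: u=19.000816 w=-11.285559
2: u=-6.212767 w=-0.626969
3: u=-18.546516 w=14.256466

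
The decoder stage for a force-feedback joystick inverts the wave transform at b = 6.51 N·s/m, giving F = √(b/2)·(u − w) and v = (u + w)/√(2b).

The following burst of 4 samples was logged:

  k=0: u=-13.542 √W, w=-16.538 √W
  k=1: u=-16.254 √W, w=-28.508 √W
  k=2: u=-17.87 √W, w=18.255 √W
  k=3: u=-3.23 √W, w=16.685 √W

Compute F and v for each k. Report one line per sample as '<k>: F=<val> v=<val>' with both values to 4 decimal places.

k=0: u−w=2.9960, u+w=-30.0800; √(b/2)=1.8042, √(2b)=3.6083; F=1.8042×2.996=5.4053, v=-30.0800/3.6083=-8.3363
k=1: u−w=12.2540, u+w=-44.7620; √(b/2)=1.8042, √(2b)=3.6083; F=1.8042×12.254=22.1082, v=-44.7620/3.6083=-12.4052
k=2: u−w=-36.1250, u+w=0.3850; √(b/2)=1.8042, √(2b)=3.6083; F=1.8042×(-36.125)=-65.1753, v=0.3850/3.6083=0.1067
k=3: u−w=-19.9150, u+w=13.4550; √(b/2)=1.8042, √(2b)=3.6083; F=1.8042×(-19.915)=-35.9299, v=13.4550/3.6083=3.7289

0: F=5.4053 v=-8.3363
1: F=22.1082 v=-12.4052
2: F=-65.1753 v=0.1067
3: F=-35.9299 v=3.7289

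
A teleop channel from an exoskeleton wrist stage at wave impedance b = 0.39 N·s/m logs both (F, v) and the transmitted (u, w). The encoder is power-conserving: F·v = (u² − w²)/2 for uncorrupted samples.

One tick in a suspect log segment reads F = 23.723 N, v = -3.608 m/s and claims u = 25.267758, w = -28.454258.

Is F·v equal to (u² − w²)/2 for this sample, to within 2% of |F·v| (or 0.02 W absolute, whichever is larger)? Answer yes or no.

yes

F·v = 23.723×(-3.608) = -85.592584 W.
(u² − w²)/2 = (638.459594 − 809.644798)/2 = -85.592602 W.
|Δ| = 0.000018;  2% of max(1, |F·v|) = 1.711852.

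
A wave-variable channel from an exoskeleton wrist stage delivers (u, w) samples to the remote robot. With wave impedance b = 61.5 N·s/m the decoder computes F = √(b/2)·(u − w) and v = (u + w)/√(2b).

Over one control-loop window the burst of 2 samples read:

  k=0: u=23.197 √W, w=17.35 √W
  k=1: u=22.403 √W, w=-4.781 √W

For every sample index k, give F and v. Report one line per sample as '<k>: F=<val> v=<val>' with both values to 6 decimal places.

k=0: u−w=5.847000, u+w=40.547000; √(b/2)=5.545268, √(2b)=11.090537; F=5.545268×5.847=32.423183, v=40.547000/11.090537=3.656000
k=1: u−w=27.184000, u+w=17.622000; √(b/2)=5.545268, √(2b)=11.090537; F=5.545268×27.184=150.742572, v=17.622000/11.090537=1.588922

0: F=32.423183 v=3.656000
1: F=150.742572 v=1.588922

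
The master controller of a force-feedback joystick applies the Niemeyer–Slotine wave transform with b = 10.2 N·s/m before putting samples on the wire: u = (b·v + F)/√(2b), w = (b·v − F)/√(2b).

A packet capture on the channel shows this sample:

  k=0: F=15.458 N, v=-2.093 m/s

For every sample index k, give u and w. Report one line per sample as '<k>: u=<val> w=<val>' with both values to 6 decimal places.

0: u=-1.304201 w=-8.149118

k=0: b·v=10.2×(-2.093)=-21.348600; √(2b)=4.516636; u=(-21.348600+15.458)/4.516636=-1.304201, w=(-21.348600−15.458)/4.516636=-8.149118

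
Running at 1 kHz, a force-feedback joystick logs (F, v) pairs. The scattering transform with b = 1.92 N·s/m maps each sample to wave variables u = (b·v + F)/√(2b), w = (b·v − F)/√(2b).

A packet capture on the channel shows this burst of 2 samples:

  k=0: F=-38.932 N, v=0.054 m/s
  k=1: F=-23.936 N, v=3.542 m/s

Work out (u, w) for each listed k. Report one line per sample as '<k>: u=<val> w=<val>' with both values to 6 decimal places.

0: u=-19.814494 w=19.920312
1: u=-8.744352 w=15.685226

k=0: b·v=1.92×0.054=0.103680; √(2b)=1.959592; u=(0.103680+(-38.932))/1.959592=-19.814494, w=(0.103680−(-38.932))/1.959592=19.920312
k=1: b·v=1.92×3.542=6.800640; √(2b)=1.959592; u=(6.800640+(-23.936))/1.959592=-8.744352, w=(6.800640−(-23.936))/1.959592=15.685226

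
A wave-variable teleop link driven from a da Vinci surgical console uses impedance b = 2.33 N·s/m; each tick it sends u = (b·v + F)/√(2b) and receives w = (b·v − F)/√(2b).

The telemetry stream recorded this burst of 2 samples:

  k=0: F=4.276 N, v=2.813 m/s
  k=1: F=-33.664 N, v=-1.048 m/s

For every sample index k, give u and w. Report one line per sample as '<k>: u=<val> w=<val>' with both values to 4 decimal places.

0: u=5.0170 w=1.0554
1: u=-16.7257 w=14.4634

k=0: b·v=2.33×2.813=6.5543; √(2b)=2.1587; u=(6.5543+4.276)/2.1587=5.0170, w=(6.5543−4.276)/2.1587=1.0554
k=1: b·v=2.33×(-1.048)=-2.4418; √(2b)=2.1587; u=(-2.4418+(-33.664))/2.1587=-16.7257, w=(-2.4418−(-33.664))/2.1587=14.4634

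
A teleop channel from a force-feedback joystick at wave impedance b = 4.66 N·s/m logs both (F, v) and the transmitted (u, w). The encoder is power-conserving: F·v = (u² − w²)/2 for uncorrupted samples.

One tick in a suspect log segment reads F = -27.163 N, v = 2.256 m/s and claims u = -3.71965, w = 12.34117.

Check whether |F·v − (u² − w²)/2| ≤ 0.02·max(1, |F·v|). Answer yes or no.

no

F·v = (-27.163)×2.256 = -61.2797 W.
(u² − w²)/2 = (13.8358 − 152.3045)/2 = -69.2343 W.
|Δ| = 7.9546;  2% of max(1, |F·v|) = 1.2256.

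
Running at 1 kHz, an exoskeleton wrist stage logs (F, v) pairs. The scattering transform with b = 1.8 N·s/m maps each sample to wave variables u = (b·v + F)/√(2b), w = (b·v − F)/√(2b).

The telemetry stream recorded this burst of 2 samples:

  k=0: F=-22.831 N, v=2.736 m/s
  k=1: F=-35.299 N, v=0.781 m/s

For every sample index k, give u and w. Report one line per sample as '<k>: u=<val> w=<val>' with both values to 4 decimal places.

0: u=-9.4374 w=14.6286
1: u=-17.8633 w=19.3451

k=0: b·v=1.8×2.736=4.9248; √(2b)=1.8974; u=(4.9248+(-22.831))/1.8974=-9.4374, w=(4.9248−(-22.831))/1.8974=14.6286
k=1: b·v=1.8×0.781=1.4058; √(2b)=1.8974; u=(1.4058+(-35.299))/1.8974=-17.8633, w=(1.4058−(-35.299))/1.8974=19.3451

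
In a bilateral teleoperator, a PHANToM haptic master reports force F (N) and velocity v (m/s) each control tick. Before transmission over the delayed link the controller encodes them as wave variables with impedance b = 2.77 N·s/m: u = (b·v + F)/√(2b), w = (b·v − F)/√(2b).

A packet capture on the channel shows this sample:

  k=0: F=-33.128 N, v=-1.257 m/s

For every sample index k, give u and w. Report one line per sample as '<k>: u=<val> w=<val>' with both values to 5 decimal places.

k=0: b·v=2.77×(-1.257)=-3.48189; √(2b)=2.35372; u=(-3.48189+(-33.128))/2.35372=-15.55405, w=(-3.48189−(-33.128))/2.35372=12.59543

0: u=-15.55405 w=12.59543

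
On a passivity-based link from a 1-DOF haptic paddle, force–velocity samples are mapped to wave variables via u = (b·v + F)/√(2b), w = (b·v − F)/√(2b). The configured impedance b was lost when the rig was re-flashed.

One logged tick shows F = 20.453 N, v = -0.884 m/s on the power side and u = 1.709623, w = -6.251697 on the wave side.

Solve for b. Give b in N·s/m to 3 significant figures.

u + w = -4.542074;  u + w = √(2b)·v, so √(2b) = -4.542074/(-0.884) = 5.138093.
b = (√(2b))²/2 = 26.399997/2 = 13.199999.
(Check via u − w = 2F/√(2b): u − w = 7.961320, 2F/√(2b) = 7.961320.)

b = 13.2 N·s/m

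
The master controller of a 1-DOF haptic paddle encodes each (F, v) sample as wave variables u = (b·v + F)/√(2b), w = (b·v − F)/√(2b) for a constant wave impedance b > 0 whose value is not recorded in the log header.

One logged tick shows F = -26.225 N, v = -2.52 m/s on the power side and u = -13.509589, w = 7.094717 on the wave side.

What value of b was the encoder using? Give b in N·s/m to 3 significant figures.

b = 3.24 N·s/m

u + w = -6.414872;  u + w = √(2b)·v, so √(2b) = -6.414872/(-2.52) = 2.545584.
b = (√(2b))²/2 = 6.479999/2 = 3.239999.
(Check via u − w = 2F/√(2b): u − w = -20.604306, 2F/√(2b) = -20.604308.)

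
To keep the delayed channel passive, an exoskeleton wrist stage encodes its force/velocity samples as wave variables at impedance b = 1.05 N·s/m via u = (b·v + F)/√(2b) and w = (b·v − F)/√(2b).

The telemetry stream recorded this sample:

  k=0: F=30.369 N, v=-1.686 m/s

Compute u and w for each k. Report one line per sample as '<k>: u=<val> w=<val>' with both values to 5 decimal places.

k=0: b·v=1.05×(-1.686)=-1.77030; √(2b)=1.44914; u=(-1.77030+30.369)/1.44914=19.73498, w=(-1.77030−30.369)/1.44914=-22.17822

0: u=19.73498 w=-22.17822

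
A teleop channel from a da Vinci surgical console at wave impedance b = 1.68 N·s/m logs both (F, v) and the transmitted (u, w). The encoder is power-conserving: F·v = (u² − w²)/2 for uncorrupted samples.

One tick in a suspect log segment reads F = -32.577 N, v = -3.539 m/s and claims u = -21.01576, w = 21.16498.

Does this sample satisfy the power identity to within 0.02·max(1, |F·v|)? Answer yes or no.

no

F·v = (-32.577)×(-3.539) = 115.2900 W.
(u² − w²)/2 = (441.6622 − 447.9564)/2 = -3.1471 W.
|Δ| = 118.4371;  2% of max(1, |F·v|) = 2.3058.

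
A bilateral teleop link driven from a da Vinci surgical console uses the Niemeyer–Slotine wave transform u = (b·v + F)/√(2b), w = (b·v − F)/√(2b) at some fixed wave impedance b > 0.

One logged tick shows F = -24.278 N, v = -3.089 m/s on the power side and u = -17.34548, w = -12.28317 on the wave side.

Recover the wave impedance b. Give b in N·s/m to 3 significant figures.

b = 46 N·s/m

u + w = -29.6287;  u + w = √(2b)·v, so √(2b) = -29.6287/(-3.089) = 9.5917.
b = (√(2b))²/2 = 92.0000/2 = 46.0000.
(Check via u − w = 2F/√(2b): u − w = -5.0623, 2F/√(2b) = -5.0623.)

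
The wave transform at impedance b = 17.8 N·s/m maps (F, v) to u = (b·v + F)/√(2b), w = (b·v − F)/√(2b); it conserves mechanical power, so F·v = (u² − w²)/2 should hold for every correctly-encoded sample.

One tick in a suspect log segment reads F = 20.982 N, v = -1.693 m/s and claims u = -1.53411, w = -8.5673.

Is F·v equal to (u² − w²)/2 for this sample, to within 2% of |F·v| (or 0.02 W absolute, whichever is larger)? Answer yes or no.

yes

F·v = 20.982×(-1.693) = -35.5225 W.
(u² − w²)/2 = (2.3535 − 73.3986)/2 = -35.5226 W.
|Δ| = 0.0000;  2% of max(1, |F·v|) = 0.7105.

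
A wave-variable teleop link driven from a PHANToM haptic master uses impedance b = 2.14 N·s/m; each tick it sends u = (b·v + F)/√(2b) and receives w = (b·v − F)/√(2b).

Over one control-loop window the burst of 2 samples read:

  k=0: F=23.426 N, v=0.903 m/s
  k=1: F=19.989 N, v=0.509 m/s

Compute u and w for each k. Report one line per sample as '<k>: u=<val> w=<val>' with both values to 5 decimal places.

k=0: b·v=2.14×0.903=1.93242; √(2b)=2.06882; u=(1.93242+23.426)/2.06882=12.25745, w=(1.93242−23.426)/2.06882=-10.38931
k=1: b·v=2.14×0.509=1.08926; √(2b)=2.06882; u=(1.08926+19.989)/2.06882=10.18856, w=(1.08926−19.989)/2.06882=-9.13553

0: u=12.25745 w=-10.38931
1: u=10.18856 w=-9.13553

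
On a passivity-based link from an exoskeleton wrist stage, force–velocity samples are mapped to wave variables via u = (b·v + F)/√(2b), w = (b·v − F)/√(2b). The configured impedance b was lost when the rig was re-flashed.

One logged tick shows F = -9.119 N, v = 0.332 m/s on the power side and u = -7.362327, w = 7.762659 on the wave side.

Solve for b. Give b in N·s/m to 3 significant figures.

b = 0.727 N·s/m

u + w = 0.400332;  u + w = √(2b)·v, so √(2b) = 0.400332/0.332 = 1.205819.
b = (√(2b))²/2 = 1.454000/2 = 0.727000.
(Check via u − w = 2F/√(2b): u − w = -15.124986, 2F/√(2b) = -15.124986.)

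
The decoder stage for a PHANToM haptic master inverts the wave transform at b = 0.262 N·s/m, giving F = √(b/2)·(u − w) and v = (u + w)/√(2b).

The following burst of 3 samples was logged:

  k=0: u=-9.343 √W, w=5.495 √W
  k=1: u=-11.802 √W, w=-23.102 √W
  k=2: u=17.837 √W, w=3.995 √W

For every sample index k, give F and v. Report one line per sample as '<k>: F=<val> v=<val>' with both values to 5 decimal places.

k=0: u−w=-14.83800, u+w=-3.84800; √(b/2)=0.36194, √(2b)=0.72388; F=0.36194×(-14.838)=-5.37045, v=-3.84800/0.72388=-5.31581
k=1: u−w=11.30000, u+w=-34.90400; √(b/2)=0.36194, √(2b)=0.72388; F=0.36194×11.3=4.08991, v=-34.90400/0.72388=-48.21804
k=2: u−w=13.84200, u+w=21.83200; √(b/2)=0.36194, √(2b)=0.72388; F=0.36194×13.842=5.00996, v=21.83200/0.72388=30.15976

0: F=-5.37045 v=-5.31581
1: F=4.08991 v=-48.21804
2: F=5.00996 v=30.15976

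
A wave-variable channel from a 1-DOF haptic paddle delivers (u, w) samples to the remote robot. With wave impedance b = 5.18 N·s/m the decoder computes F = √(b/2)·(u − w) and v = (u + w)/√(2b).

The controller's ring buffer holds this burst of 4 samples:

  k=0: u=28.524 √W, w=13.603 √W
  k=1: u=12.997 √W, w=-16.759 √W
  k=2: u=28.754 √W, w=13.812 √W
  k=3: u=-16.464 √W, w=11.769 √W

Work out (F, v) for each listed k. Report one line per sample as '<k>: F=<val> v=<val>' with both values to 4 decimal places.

0: F=24.0131 v=13.0882
1: F=47.8877 v=-1.1688
2: F=24.0469 v=13.2246
3: F=-45.4367 v=-1.4587

k=0: u−w=14.9210, u+w=42.1270; √(b/2)=1.6093, √(2b)=3.2187; F=1.6093×14.921=24.0131, v=42.1270/3.2187=13.0882
k=1: u−w=29.7560, u+w=-3.7620; √(b/2)=1.6093, √(2b)=3.2187; F=1.6093×29.756=47.8877, v=-3.7620/3.2187=-1.1688
k=2: u−w=14.9420, u+w=42.5660; √(b/2)=1.6093, √(2b)=3.2187; F=1.6093×14.942=24.0469, v=42.5660/3.2187=13.2246
k=3: u−w=-28.2330, u+w=-4.6950; √(b/2)=1.6093, √(2b)=3.2187; F=1.6093×(-28.233)=-45.4367, v=-4.6950/3.2187=-1.4587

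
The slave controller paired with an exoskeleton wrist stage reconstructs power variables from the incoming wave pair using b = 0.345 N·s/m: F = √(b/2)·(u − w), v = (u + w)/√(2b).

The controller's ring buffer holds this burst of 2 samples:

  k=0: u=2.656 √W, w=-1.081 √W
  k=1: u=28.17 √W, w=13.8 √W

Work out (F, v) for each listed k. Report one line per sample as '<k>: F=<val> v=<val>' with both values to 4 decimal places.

k=0: u−w=3.7370, u+w=1.5750; √(b/2)=0.4153, √(2b)=0.8307; F=0.4153×3.737=1.5521, v=1.5750/0.8307=1.8961
k=1: u−w=14.3700, u+w=41.9700; √(b/2)=0.4153, √(2b)=0.8307; F=0.4153×14.37=5.9683, v=41.9700/0.8307=50.5259

0: F=1.5521 v=1.8961
1: F=5.9683 v=50.5259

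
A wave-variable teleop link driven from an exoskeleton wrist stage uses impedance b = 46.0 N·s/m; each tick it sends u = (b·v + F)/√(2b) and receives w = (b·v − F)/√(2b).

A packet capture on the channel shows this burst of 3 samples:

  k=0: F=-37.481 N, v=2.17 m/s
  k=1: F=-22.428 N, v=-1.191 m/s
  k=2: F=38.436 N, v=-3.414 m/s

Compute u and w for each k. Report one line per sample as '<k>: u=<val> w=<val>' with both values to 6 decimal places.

0: u=6.499290 w=14.314619
1: u=-8.050116 w=-3.373555
2: u=-12.365739 w=-20.380199

k=0: b·v=46.0×2.17=99.820000; √(2b)=9.591663; u=(99.820000+(-37.481))/9.591663=6.499290, w=(99.820000−(-37.481))/9.591663=14.314619
k=1: b·v=46.0×(-1.191)=-54.786000; √(2b)=9.591663; u=(-54.786000+(-22.428))/9.591663=-8.050116, w=(-54.786000−(-22.428))/9.591663=-3.373555
k=2: b·v=46.0×(-3.414)=-157.044000; √(2b)=9.591663; u=(-157.044000+38.436)/9.591663=-12.365739, w=(-157.044000−38.436)/9.591663=-20.380199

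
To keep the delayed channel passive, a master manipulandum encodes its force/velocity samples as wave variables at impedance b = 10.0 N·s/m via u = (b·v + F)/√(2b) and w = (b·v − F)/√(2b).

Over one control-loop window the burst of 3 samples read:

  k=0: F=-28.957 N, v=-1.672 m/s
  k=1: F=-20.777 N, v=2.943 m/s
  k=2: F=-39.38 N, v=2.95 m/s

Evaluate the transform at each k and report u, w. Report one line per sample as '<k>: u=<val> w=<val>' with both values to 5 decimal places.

k=0: b·v=10.0×(-1.672)=-16.72000; √(2b)=4.47214; u=(-16.72000+(-28.957))/4.47214=-10.21369, w=(-16.72000−(-28.957))/4.47214=2.73628
k=1: b·v=10.0×2.943=29.43000; √(2b)=4.47214; u=(29.43000+(-20.777))/4.47214=1.93487, w=(29.43000−(-20.777))/4.47214=11.22663
k=2: b·v=10.0×2.95=29.50000; √(2b)=4.47214; u=(29.50000+(-39.38))/4.47214=-2.20924, w=(29.50000−(-39.38))/4.47214=15.40204

0: u=-10.21369 w=2.73628
1: u=1.93487 w=11.22663
2: u=-2.20924 w=15.40204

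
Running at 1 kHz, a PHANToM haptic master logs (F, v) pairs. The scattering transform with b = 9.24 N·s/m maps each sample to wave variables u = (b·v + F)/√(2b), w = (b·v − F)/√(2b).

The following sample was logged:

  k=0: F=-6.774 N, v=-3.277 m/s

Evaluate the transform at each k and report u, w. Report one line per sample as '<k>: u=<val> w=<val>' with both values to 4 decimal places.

0: u=-8.6194 w=-5.4679

k=0: b·v=9.24×(-3.277)=-30.2795; √(2b)=4.2988; u=(-30.2795+(-6.774))/4.2988=-8.6194, w=(-30.2795−(-6.774))/4.2988=-5.4679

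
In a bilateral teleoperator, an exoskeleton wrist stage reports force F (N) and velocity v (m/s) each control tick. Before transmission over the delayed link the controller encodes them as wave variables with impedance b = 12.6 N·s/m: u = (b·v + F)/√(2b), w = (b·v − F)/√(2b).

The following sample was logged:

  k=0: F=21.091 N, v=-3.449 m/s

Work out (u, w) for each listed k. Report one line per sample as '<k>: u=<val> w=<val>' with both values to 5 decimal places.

k=0: b·v=12.6×(-3.449)=-43.45740; √(2b)=5.01996; u=(-43.45740+21.091)/5.01996=-4.45549, w=(-43.45740−21.091)/5.01996=-12.85835

0: u=-4.45549 w=-12.85835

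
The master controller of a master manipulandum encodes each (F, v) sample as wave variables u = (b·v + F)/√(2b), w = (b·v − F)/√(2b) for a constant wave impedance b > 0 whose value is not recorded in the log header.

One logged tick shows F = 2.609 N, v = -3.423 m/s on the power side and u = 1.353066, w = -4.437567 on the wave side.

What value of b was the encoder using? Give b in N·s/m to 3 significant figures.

u + w = -3.084501;  u + w = √(2b)·v, so √(2b) = -3.084501/(-3.423) = 0.901110.
b = (√(2b))²/2 = 0.812000/2 = 0.406000.
(Check via u − w = 2F/√(2b): u − w = 5.790633, 2F/√(2b) = 5.790633.)

b = 0.406 N·s/m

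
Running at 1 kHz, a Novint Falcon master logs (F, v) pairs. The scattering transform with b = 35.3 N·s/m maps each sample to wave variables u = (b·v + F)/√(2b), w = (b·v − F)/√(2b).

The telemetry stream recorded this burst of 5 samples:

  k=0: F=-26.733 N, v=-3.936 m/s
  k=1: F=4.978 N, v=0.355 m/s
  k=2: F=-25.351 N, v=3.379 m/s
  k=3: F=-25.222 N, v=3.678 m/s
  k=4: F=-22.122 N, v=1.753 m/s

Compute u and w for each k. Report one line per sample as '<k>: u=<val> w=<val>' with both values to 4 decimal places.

k=0: b·v=35.3×(-3.936)=-138.9408; √(2b)=8.4024; u=(-138.9408+(-26.733))/8.4024=-19.7175, w=(-138.9408−(-26.733))/8.4024=-13.3543
k=1: b·v=35.3×0.355=12.5315; √(2b)=8.4024; u=(12.5315+4.978)/8.4024=2.0839, w=(12.5315−4.978)/8.4024=0.8990
k=2: b·v=35.3×3.379=119.2787; √(2b)=8.4024; u=(119.2787+(-25.351))/8.4024=11.1787, w=(119.2787−(-25.351))/8.4024=17.2129
k=3: b·v=35.3×3.678=129.8334; √(2b)=8.4024; u=(129.8334+(-25.222))/8.4024=12.4502, w=(129.8334−(-25.222))/8.4024=18.4537
k=4: b·v=35.3×1.753=61.8809; √(2b)=8.4024; u=(61.8809+(-22.122))/8.4024=4.7319, w=(61.8809−(-22.122))/8.4024=9.9975

0: u=-19.7175 w=-13.3543
1: u=2.0839 w=0.8990
2: u=11.1787 w=17.2129
3: u=12.4502 w=18.4537
4: u=4.7319 w=9.9975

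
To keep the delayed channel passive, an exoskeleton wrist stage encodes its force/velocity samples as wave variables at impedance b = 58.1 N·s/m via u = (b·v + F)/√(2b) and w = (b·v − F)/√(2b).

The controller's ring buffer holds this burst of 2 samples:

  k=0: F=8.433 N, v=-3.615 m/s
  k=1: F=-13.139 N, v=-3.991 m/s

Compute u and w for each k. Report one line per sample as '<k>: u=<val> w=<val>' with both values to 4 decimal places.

k=0: b·v=58.1×(-3.615)=-210.0315; √(2b)=10.7796; u=(-210.0315+8.433)/10.7796=-18.7018, w=(-210.0315−8.433)/10.7796=-20.2665
k=1: b·v=58.1×(-3.991)=-231.8771; √(2b)=10.7796; u=(-231.8771+(-13.139))/10.7796=-22.7296, w=(-231.8771−(-13.139))/10.7796=-20.2918

0: u=-18.7018 w=-20.2665
1: u=-22.7296 w=-20.2918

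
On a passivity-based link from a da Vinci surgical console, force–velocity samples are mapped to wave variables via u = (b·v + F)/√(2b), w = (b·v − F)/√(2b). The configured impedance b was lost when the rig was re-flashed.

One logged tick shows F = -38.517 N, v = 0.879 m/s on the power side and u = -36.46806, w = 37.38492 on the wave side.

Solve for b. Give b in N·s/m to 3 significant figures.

u + w = 0.91686;  u + w = √(2b)·v, so √(2b) = 0.91686/0.879 = 1.04307.
b = (√(2b))²/2 = 1.08800/2 = 0.54400.
(Check via u − w = 2F/√(2b): u − w = -73.85298, 2F/√(2b) = -73.85303.)

b = 0.544 N·s/m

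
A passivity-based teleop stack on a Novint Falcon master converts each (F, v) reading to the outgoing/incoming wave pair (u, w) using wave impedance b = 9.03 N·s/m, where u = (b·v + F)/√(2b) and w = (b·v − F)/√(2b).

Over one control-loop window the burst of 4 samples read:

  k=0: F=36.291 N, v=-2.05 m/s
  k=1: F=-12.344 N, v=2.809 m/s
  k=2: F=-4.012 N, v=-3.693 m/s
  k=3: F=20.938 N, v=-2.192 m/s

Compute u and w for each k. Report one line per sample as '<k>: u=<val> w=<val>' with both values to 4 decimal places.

k=0: b·v=9.03×(-2.05)=-18.5115; √(2b)=4.2497; u=(-18.5115+36.291)/4.2497=4.1837, w=(-18.5115−36.291)/4.2497=-12.8956
k=1: b·v=9.03×2.809=25.3653; √(2b)=4.2497; u=(25.3653+(-12.344))/4.2497=3.0640, w=(25.3653−(-12.344))/4.2497=8.8734
k=2: b·v=9.03×(-3.693)=-33.3478; √(2b)=4.2497; u=(-33.3478+(-4.012))/4.2497=-8.7911, w=(-33.3478−(-4.012))/4.2497=-6.9030
k=3: b·v=9.03×(-2.192)=-19.7938; √(2b)=4.2497; u=(-19.7938+20.938)/4.2497=0.2693, w=(-19.7938−20.938)/4.2497=-9.5846

0: u=4.1837 w=-12.8956
1: u=3.0640 w=8.8734
2: u=-8.7911 w=-6.9030
3: u=0.2693 w=-9.5846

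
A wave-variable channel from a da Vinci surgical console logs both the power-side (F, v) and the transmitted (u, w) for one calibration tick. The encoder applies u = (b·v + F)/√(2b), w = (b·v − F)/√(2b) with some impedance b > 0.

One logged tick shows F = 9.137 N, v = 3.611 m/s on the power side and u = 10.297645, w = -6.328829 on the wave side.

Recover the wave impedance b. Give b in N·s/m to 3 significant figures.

u + w = 3.968816;  u + w = √(2b)·v, so √(2b) = 3.968816/3.611 = 1.099091.
b = (√(2b))²/2 = 1.208000/2 = 0.604000.
(Check via u − w = 2F/√(2b): u − w = 16.626474, 2F/√(2b) = 16.626473.)

b = 0.604 N·s/m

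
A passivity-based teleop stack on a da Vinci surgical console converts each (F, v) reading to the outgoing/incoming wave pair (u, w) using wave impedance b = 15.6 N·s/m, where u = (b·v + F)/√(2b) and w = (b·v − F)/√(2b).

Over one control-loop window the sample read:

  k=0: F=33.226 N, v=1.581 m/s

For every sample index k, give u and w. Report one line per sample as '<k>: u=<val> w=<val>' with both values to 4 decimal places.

0: u=10.3639 w=-1.5329

k=0: b·v=15.6×1.581=24.6636; √(2b)=5.5857; u=(24.6636+33.226)/5.5857=10.3639, w=(24.6636−33.226)/5.5857=-1.5329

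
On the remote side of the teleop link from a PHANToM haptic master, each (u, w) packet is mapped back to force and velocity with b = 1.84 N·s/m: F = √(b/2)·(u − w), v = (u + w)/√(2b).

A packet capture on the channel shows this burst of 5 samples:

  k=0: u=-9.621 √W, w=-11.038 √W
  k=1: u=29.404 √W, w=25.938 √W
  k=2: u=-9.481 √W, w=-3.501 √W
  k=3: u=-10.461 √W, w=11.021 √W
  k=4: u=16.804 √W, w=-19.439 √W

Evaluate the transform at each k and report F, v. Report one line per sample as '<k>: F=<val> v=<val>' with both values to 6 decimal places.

0: F=1.359139 v=-10.769248
1: F=3.324470 v=28.849012
2: F=-5.735815 v=-6.767335
3: F=-20.604811 v=0.291920
4: F=34.763064 v=-1.373589

k=0: u−w=1.417000, u+w=-20.659000; √(b/2)=0.959166, √(2b)=1.918333; F=0.959166×1.417=1.359139, v=-20.659000/1.918333=-10.769248
k=1: u−w=3.466000, u+w=55.342000; √(b/2)=0.959166, √(2b)=1.918333; F=0.959166×3.466=3.324470, v=55.342000/1.918333=28.849012
k=2: u−w=-5.980000, u+w=-12.982000; √(b/2)=0.959166, √(2b)=1.918333; F=0.959166×(-5.98)=-5.735815, v=-12.982000/1.918333=-6.767335
k=3: u−w=-21.482000, u+w=0.560000; √(b/2)=0.959166, √(2b)=1.918333; F=0.959166×(-21.482)=-20.604811, v=0.560000/1.918333=0.291920
k=4: u−w=36.243000, u+w=-2.635000; √(b/2)=0.959166, √(2b)=1.918333; F=0.959166×36.243=34.763064, v=-2.635000/1.918333=-1.373589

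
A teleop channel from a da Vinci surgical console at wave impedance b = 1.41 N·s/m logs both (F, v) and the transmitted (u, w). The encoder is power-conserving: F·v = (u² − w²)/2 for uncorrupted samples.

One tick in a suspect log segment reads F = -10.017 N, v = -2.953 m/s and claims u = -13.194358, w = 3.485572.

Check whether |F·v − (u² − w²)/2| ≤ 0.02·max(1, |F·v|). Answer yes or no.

no

F·v = (-10.017)×(-2.953) = 29.580201 W.
(u² − w²)/2 = (174.091083 − 12.149212)/2 = 80.970935 W.
|Δ| = 51.390734;  2% of max(1, |F·v|) = 0.591604.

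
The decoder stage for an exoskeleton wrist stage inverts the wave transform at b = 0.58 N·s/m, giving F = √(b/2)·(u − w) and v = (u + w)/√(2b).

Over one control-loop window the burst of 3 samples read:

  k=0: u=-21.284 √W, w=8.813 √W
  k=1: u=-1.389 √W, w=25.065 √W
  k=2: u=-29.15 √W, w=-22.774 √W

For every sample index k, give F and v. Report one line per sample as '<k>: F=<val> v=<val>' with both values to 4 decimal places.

0: F=-16.2077 v=-11.5790
1: F=-14.2459 v=21.9826
2: F=-3.4336 v=-48.2102

k=0: u−w=-30.0970, u+w=-12.4710; √(b/2)=0.5385, √(2b)=1.0770; F=0.5385×(-30.097)=-16.2077, v=-12.4710/1.0770=-11.5790
k=1: u−w=-26.4540, u+w=23.6760; √(b/2)=0.5385, √(2b)=1.0770; F=0.5385×(-26.454)=-14.2459, v=23.6760/1.0770=21.9826
k=2: u−w=-6.3760, u+w=-51.9240; √(b/2)=0.5385, √(2b)=1.0770; F=0.5385×(-6.376)=-3.4336, v=-51.9240/1.0770=-48.2102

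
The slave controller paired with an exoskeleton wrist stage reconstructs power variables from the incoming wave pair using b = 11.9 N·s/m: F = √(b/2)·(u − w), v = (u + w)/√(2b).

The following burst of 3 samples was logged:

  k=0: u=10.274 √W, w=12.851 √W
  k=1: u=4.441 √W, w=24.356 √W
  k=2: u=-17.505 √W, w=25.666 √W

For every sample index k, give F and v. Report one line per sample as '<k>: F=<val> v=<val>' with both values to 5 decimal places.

0: F=-6.28598 v=4.74016
1: F=-48.57791 v=5.90281
2: F=-105.30539 v=1.67284

k=0: u−w=-2.57700, u+w=23.12500; √(b/2)=2.43926, √(2b)=4.87852; F=2.43926×(-2.577)=-6.28598, v=23.12500/4.87852=4.74016
k=1: u−w=-19.91500, u+w=28.79700; √(b/2)=2.43926, √(2b)=4.87852; F=2.43926×(-19.915)=-48.57791, v=28.79700/4.87852=5.90281
k=2: u−w=-43.17100, u+w=8.16100; √(b/2)=2.43926, √(2b)=4.87852; F=2.43926×(-43.171)=-105.30539, v=8.16100/4.87852=1.67284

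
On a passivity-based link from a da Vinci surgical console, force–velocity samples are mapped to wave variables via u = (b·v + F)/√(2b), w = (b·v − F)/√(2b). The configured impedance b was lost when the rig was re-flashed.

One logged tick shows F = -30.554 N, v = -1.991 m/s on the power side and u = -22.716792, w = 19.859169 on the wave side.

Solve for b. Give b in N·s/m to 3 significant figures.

b = 1.03 N·s/m

u + w = -2.857623;  u + w = √(2b)·v, so √(2b) = -2.857623/(-1.991) = 1.435270.
b = (√(2b))²/2 = 2.060001/2 = 1.030000.
(Check via u − w = 2F/√(2b): u − w = -42.575961, 2F/√(2b) = -42.575955.)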